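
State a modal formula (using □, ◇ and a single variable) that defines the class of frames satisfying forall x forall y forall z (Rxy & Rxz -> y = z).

This is partial functionality; the standard corresponding axiom is CD: ◇r → □r.
Suppose ◇r→□r is valid. Take Rxy, Rxz and set V(r)={y}. Then ◇r at x, so □r at x, so r at z, i.e. z=y.

◇r → □r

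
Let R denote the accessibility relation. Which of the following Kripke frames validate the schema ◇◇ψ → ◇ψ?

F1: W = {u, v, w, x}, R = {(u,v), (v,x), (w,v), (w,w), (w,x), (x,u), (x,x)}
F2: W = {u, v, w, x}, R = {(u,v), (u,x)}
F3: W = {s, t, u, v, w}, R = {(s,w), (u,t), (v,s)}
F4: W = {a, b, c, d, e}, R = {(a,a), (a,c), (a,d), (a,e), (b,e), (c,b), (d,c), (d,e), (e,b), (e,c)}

F2

This is the axiom for transitivity; its first-order frame correspondent is ∀x ∀y ∀z (Rxy ∧ Ryz → Rxz).
F1: fails — Ruv and Rvx but not Rux.
F2: condition met.
F3: fails — Rvs and Rsw but not Rvw.
F4: fails — Rde and Reb but not Rdb.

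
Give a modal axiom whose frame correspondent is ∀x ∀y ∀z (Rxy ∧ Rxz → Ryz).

◇r → □◇r

A defining formula is ◇r → □◇r (the 5 axiom).
Suppose ◇r→□◇r is valid. Take Rxy, Rxz and set V(r)={y}. Then ◇r at x, so □◇r at x, so ◇r at z, so some w with Rzw has r; w=y, i.e. Rzy. By symmetry of the argument, Ryz.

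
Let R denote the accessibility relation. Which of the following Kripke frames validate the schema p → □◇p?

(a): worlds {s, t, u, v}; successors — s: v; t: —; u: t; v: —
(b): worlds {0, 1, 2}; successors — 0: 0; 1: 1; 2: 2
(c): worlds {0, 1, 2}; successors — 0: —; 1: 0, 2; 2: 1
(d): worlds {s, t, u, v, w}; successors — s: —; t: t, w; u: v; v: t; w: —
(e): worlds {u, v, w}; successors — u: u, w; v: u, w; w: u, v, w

The schema corresponds to symmetry: ∀x ∀y (Rxy → Ryx).
(a): fails — Rsv but not Rvs.
(b): holds.
(c): fails — R10 but not R01.
(d): fails — Ruv but not Rvu.
(e): fails — Rvu but not Ruv.
Valid on: (b).

(b)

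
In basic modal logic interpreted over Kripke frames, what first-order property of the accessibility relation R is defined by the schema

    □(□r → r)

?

Suppose □(□r→r) is valid. Take Rxy and set V(r)={w : Ryw}. Then at y, □r holds; since □(□r→r) at x, □r→r at y, so r at y, i.e. Ryy.
The converse is a direct semantic check.
So the correspondent is shift-reflexivity.

Shift-reflexivity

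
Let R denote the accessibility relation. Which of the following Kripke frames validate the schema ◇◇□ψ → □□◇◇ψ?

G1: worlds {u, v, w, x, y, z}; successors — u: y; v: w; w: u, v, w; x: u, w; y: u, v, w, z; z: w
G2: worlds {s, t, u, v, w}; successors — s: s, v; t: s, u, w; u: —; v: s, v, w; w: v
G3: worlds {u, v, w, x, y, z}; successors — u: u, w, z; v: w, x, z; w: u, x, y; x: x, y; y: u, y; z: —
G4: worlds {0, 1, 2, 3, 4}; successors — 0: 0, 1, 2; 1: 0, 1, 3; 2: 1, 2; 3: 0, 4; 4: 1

Frame correspondent (Sahlqvist): ∀x ∀y ∀z ((xR²y ∧ xR²z) → ∃w (yRw ∧ zR²w)) — i.e. a generalized confluence (Geach) condition.
G1: fails — uR²u, uR²u but no t with uRt and uR²t.
G2: holds.
G3: fails — uR²u, uR²z but no t with uRt and zR²t.
G4: holds.

G2, G4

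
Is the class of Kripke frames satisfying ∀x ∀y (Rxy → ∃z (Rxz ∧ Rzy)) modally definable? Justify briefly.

Yes: it is density, defined by the C4 schema □□p → □p.
Suppose □□p→□p is valid. Take Rxy and set V(p)={w : xR²w}. Then □□p at x, so □p at x, so p at y, i.e. ∃z(Rxz∧Rzy).

Definable; □□p → □p defines it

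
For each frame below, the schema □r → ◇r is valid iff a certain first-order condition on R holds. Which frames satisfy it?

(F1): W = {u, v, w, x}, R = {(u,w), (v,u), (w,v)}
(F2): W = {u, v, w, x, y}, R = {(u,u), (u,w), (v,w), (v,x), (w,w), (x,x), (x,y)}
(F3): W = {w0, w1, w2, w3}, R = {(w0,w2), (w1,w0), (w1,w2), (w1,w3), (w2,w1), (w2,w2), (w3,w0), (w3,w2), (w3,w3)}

(F3)

This is the axiom for seriality; its first-order frame correspondent is ∀x ∃y Rxy.
(F1): fails — world x has no successor.
(F2): fails — world y has no successor.
(F3): satisfies the condition.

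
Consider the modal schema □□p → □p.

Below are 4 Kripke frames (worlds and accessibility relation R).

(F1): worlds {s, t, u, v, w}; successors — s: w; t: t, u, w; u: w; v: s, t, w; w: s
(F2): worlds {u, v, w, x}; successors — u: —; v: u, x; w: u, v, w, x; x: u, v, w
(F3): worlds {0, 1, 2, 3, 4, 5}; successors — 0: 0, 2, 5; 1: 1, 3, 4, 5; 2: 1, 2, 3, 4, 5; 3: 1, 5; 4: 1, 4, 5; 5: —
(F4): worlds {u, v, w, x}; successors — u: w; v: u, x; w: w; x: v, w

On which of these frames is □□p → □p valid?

(F3)

Frame correspondent (Sahlqvist): ∀x ∀y (Rxy → ∃z (Rxz ∧ Rzy)) — i.e. density.
(F1): fails — Ruw but no z with Ruz and Rzw.
(F2): fails — Rvx but no z with Rvz and Rzx.
(F3): ✓.
(F4): fails — Rvu but no z with Rvz and Rzu.
Valid on: (F3).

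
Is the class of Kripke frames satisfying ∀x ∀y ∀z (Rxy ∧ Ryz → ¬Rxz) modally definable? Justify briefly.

No — not modally definable

Modal frame validity is preserved under surjective bounded morphisms.
The 7-cycle (worlds w0,w1,w2,w3,w4,w5,w6 with w0→w1→w2→w3→w4→w5→w6→w0) is intransitive. Mapping every world to a single reflexive point • is a surjective bounded morphism; the reflexive point is not intransitive (R••∧R•• but R••).
So the class is not modally definable.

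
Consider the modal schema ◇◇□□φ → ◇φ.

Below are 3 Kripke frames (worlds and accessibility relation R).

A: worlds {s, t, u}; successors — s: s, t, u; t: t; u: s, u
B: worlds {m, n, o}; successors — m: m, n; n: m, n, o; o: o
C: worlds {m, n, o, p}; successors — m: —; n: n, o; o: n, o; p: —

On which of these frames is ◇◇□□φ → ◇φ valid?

The schema corresponds to a generalized confluence (Geach) condition: ∀x ∀y (xR²y → ∃w (yR²w ∧ xRw)).
A: fails — uR²t but no w with tR²w and uRw.
B: fails — mR²o but no w with oR²w and mRw.
C: satisfies the condition.
Valid on: C.

C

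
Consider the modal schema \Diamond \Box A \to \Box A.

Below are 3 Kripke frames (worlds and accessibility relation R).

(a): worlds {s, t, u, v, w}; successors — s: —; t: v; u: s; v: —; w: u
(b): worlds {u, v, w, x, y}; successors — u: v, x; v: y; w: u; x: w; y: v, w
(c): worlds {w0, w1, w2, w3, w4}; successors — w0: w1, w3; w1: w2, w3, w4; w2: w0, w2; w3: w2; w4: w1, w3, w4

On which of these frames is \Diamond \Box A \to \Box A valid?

This is the axiom for the Euclidean property; its first-order frame correspondent is \forall x \forall y \forall z (Rxy \wedge Rxz \to Ryz).
(a): fails — Rtv and Rtv but not Rvv.
(b): fails — Ruv and Ruv but not Rvv.
(c): fails — Rw0w1 and Rw0w1 but not Rw1w1.
Valid on no frame.

none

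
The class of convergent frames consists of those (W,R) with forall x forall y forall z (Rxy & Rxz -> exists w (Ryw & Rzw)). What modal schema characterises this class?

◇□r → □◇r

This is convergence; the standard corresponding axiom is .2: ◇□r → □◇r.
Suppose ◇□r→□◇r is valid. Take Rxy, Rxz and set V(r)={w : Ryw}. Then □r at y so ◇□r at x, so □◇r at x, so ◇r at z, giving w with Rzw and Ryw.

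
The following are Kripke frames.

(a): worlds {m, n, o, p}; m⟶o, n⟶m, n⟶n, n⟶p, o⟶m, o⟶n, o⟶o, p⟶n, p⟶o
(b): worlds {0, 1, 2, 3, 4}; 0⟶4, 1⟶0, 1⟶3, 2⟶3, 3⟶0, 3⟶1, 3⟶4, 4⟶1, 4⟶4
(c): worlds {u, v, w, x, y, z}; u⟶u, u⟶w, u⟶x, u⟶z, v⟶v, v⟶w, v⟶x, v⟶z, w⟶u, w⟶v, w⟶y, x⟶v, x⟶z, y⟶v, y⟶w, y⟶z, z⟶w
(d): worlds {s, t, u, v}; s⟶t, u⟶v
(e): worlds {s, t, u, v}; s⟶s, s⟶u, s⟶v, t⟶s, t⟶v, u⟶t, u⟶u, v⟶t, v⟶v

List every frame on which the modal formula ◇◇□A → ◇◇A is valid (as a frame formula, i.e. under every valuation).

(a), (c), (d), (e)

This is the axiom for a generalized confluence (Geach) condition; its first-order frame correspondent is ∀x ∀y (xR²y → ∃w (yRw ∧ xR²w)).
(a): condition met.
(b): fails — 0R²1 but no w with 1Rw and 0R²w.
(c): condition met.
(d): condition met.
(e): condition met.
Valid on: (a), (c), (d), (e).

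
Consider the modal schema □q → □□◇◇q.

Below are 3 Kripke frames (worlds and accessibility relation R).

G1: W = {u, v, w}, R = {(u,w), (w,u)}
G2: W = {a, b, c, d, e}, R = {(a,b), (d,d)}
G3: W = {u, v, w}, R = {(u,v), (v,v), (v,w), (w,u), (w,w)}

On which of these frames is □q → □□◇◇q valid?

Frame correspondent (Sahlqvist): ∀x ∀z (xR²z → ∃w (xRw ∧ zR²w)) — i.e. a generalized confluence (Geach) condition.
G1: fails — uR²u but no t with uRt and uR²t.
G2: holds.
G3: holds.
Valid on: G2, G3.

G2, G3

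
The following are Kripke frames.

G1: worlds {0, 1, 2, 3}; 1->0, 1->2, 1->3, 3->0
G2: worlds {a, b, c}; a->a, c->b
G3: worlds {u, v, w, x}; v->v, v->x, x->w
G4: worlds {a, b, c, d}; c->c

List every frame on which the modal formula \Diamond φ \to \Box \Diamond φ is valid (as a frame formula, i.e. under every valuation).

G4

Frame correspondent (Sahlqvist): \forall x \forall y \forall z (Rxy \wedge Rxz \to Ryz) — i.e. the Euclidean property.
G1: fails — R12 and R12 but not R22.
G2: fails — Rcb and Rcb but not Rbb.
G3: fails — Rvx and Rvx but not Rxx.
G4: satisfies the condition.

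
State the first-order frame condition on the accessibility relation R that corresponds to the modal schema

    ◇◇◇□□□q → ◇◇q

∀x ∀y (xR³y → ∃w (yR³w ∧ xR²w))

This is a Sahlqvist (Geach-type) schema ◇^3□^3q → □^0◇^2q.
Minimal-valuation argument: fix x; take any y with xR^3y and any z with xR^0z. Set V(q) to the set of worlds R-reachable from y in exactly 3 steps. Then □^3q holds at y, so the antecedent holds at x; validity forces ◇^2q at z, giving a w with zR^2w and yR^3w.
First-order correspondent: ∀x ∀y (xR³y → ∃w (yR³w ∧ xR²w)).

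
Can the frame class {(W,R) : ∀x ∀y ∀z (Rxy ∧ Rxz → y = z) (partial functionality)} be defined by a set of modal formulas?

Definable; ◇r → □r defines it

This is a Sahlqvist condition; the CD axiom ◇r → □r defines it.
Suppose ◇r→□r is valid. Take Rxy, Rxz and set V(r)={y}. Then ◇r at x, so □r at x, so r at z, i.e. z=y.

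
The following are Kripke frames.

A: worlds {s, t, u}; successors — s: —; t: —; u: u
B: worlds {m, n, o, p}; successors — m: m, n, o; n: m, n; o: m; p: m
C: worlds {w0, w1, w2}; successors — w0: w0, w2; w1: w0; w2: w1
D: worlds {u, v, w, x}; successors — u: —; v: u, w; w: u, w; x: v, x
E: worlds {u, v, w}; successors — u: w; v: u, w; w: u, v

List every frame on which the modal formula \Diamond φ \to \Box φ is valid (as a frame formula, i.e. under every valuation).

A

The schema corresponds to partial functionality: \forall x \forall y \forall z (Rxy \wedge Rxz \to y = z).
A: condition met.
B: fails — m sees both m and n.
C: fails — w0 sees both w0 and w2.
D: fails — v sees both u and w.
E: fails — v sees both u and w.
Valid on: A.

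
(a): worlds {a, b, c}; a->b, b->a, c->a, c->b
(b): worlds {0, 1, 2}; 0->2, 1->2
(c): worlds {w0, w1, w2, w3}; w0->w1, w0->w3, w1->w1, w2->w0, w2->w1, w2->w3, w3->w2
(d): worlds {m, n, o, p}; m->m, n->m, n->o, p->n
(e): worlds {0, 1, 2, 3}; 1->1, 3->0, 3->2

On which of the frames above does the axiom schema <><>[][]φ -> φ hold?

The schema corresponds to a generalized confluence (Geach) condition: forall x forall y (x R^2 y -> exists w (y R^2 w & x = w)).
(a): fails — cR²a but no w with aR²w and c=w.
(b): ✓.
(c): fails — w0R²w1 but no w with w1R²w and w0=w.
(d): fails — nR²m but no w with mR²w and n=w.
(e): ✓.

(b), (e)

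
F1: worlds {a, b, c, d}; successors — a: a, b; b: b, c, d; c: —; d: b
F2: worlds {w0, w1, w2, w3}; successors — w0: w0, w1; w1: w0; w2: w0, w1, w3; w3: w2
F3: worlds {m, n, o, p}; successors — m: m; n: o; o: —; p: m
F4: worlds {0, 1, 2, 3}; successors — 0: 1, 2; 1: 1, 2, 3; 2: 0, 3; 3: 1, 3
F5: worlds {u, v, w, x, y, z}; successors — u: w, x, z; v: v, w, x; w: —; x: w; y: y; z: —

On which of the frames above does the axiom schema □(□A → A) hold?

Frame correspondent (Sahlqvist): ∀x ∀y (Rxy → Ryy) — i.e. shift-reflexivity.
F1: fails — Rbc but not Rcc.
F2: fails — Rw3w2 but not Rw2w2.
F3: fails — Rno but not Roo.
F4: fails — R02 but not R22.
F5: fails — Rxw but not Rww.
Valid on no frame.

none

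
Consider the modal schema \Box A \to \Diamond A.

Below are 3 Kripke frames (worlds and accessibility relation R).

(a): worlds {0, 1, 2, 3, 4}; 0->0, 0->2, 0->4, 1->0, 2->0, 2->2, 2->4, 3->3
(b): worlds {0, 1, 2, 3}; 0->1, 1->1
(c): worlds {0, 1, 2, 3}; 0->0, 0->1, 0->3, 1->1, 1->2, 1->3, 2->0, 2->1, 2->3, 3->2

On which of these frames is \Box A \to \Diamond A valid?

Frame correspondent (Sahlqvist): \forall x \exists y Rxy — i.e. seriality.
(a): fails — world 4 has no successor.
(b): fails — world 2 has no successor.
(c): satisfies the condition.

(c)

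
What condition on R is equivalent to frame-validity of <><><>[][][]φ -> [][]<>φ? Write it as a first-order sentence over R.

forall x forall y forall z ((x R^3 y & x R^2 z) -> exists w (y R^3 w & zRw))

This is a Sahlqvist (Geach-type) schema ◇^3□^3φ → □^2◇^1φ.
Minimal-valuation argument: fix x; take any y with xR^3y and any z with xR^2z. Set V(φ) to the set of worlds R-reachable from y in exactly 3 steps. Then □^3φ holds at y, so the antecedent holds at x; validity forces ◇^1φ at z, giving a w with zR^1w and yR^3w.
First-order correspondent: forall x forall y forall z ((x R^3 y & x R^2 z) -> exists w (y R^3 w & zRw)).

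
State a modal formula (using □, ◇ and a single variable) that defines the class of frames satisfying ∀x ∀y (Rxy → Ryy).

□(□p → p)

A defining formula is □(□p → p) (the T□ axiom).
Suppose □(□p→p) is valid. Take Rxy and set V(p)={w : Ryw}. Then at y, □p holds; since □(□p→p) at x, □p→p at y, so p at y, i.e. Ryy.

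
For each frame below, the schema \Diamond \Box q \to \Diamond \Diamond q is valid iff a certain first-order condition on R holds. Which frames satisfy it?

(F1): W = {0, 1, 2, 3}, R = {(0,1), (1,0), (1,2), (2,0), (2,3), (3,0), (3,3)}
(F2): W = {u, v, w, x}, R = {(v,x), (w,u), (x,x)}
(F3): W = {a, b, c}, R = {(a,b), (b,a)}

(F1), (F3)

The schema corresponds to a generalized confluence (Geach) condition: \forall x \forall y (xRy \to \exists w (yRw \wedge x R^2 w)).
(F1): ✓.
(F2): fails — wRu but no t with uRt and wR²t.
(F3): ✓.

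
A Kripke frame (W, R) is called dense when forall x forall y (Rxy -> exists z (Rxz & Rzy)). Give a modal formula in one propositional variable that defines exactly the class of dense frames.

This is density; the standard corresponding axiom is C4: □□r → □r.
Suppose □□r→□r is valid. Take Rxy and set V(r)={w : xR²w}. Then □□r at x, so □r at x, so r at y, i.e. ∃z(Rxz∧Rzy).

□□r → □r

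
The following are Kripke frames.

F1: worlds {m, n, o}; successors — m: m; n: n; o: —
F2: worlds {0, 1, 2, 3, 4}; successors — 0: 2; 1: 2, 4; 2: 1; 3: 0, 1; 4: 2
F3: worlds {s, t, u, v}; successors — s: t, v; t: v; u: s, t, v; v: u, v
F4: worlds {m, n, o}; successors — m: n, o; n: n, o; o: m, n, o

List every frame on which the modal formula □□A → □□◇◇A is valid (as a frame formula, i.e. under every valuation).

This is the axiom for a generalized confluence (Geach) condition; its first-order frame correspondent is ∀x ∀z (xR²z → ∃w (xR²w ∧ zR²w)).
F1: satisfies the condition.
F2: fails — 2R²4 but no w with 2R²w and 4R²w.
F3: satisfies the condition.
F4: satisfies the condition.

F1, F3, F4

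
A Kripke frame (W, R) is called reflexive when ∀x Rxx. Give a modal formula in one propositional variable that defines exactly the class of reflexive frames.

The condition is reflexivity. The T schema □q → q defines it.
Suppose □q→q is valid. At any x set V(q)={w : Rxw}. Then □q holds at x, so q holds at x, i.e. Rxx.

□q → q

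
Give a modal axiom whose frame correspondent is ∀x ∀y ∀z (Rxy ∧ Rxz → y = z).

The condition is partial functionality. The CD schema ◇s → □s defines it.
Suppose ◇s→□s is valid. Take Rxy, Rxz and set V(s)={y}. Then ◇s at x, so □s at x, so s at z, i.e. z=y.

◇s → □s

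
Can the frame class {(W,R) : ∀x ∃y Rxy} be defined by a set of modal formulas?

Yes, by □q → ◇q

Yes: it is seriality, defined by the D schema □q → ◇q.
Suppose □q→◇q is valid. At any x set V(q)=W. Then □q at x, so ◇q at x, so x has a successor.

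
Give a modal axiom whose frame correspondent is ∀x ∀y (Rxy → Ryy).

The condition is shift-reflexivity. The T□ schema □(□q → q) defines it.
Suppose □(□q→q) is valid. Take Rxy and set V(q)={w : Ryw}. Then at y, □q holds; since □(□q→q) at x, □q→q at y, so q at y, i.e. Ryy.

□(□q → q)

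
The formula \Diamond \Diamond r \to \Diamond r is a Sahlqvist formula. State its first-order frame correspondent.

This is a form of the 4 axiom.
Its frame correspondent is transitivity — \forall x \forall y \forall z (Rxy \wedge Ryz \to Rxz).

Transitivity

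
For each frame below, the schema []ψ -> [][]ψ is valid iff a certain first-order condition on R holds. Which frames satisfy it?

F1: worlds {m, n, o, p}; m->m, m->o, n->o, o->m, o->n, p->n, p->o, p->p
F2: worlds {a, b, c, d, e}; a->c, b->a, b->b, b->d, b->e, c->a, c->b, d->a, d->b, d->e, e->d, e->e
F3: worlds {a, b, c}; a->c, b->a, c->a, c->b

none

Frame correspondent (Sahlqvist): forall x forall y forall z (Rxy & Ryz -> Rxz) — i.e. transitivity.
F1: fails — Rom and Rmo but not Roo.
F2: fails — Rde and Red but not Rdd.
F3: fails — Rac and Rca but not Raa.
Valid on no frame.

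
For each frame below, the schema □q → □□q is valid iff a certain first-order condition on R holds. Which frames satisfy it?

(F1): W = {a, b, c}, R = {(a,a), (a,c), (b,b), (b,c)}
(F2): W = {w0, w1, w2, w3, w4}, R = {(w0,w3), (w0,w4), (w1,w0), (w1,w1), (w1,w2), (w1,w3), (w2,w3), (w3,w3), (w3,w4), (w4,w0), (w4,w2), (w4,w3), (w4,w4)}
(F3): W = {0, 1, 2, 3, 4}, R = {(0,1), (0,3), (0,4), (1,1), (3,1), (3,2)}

The schema corresponds to transitivity: ∀x ∀y ∀z (Rxy ∧ Ryz → Rxz).
(F1): holds.
(F2): fails — Rw1w0 and Rw0w4 but not Rw1w4.
(F3): fails — R03 and R32 but not R02.

(F1)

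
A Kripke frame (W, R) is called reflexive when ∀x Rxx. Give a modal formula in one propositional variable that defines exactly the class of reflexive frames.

□s → s

A defining formula is □s → s (the T axiom).
Suppose □s→s is valid. At any x set V(s)={w : Rxw}. Then □s holds at x, so s holds at x, i.e. Rxx.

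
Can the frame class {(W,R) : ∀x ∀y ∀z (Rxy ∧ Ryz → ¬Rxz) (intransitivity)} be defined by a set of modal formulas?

Any modally definable frame class is closed under surjective bounded morphisms.
The 3-cycle (worlds w0,w1,w2 with w0→w1→w2→w0) is intransitive. Mapping every world to a single reflexive point • is a surjective bounded morphism; the reflexive point is not intransitive (R••∧R•• but R••).
Hence intransitivity is not modally definable.

Not definable by any modal formula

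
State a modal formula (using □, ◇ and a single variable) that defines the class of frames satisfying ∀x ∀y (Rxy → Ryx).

A defining formula is p → □◇p (the B axiom).

p → □◇p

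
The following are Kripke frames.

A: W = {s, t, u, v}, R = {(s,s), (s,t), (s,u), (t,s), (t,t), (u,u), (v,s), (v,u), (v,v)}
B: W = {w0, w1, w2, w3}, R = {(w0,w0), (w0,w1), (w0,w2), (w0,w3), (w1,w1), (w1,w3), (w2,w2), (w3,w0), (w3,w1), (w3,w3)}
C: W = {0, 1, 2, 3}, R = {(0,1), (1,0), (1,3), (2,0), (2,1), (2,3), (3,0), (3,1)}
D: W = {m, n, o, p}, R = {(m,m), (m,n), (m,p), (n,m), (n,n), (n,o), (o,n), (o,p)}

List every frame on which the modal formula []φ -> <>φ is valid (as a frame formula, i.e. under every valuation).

A, B, C

Frame correspondent (Sahlqvist): forall x exists y Rxy — i.e. seriality.
A: condition met.
B: condition met.
C: condition met.
D: fails — world p has no successor.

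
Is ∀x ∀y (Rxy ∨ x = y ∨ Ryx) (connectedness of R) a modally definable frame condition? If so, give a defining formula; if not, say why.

Modal frame validity is preserved under disjoint unions.
Take 3 disjoint single-world reflexive frames: each is trivially connected, but their disjoint union has 3 worlds with no edge between distinct components, so it is not connected.
Hence connectedness of R is not modally definable.

Not definable by any modal formula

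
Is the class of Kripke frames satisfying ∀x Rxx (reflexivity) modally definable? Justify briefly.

Yes: it is reflexivity, defined by the T schema □q → q.
Suppose □q→q is valid. At any x set V(q)={w : Rxw}. Then □q holds at x, so q holds at x, i.e. Rxx.

Yes, by □q → q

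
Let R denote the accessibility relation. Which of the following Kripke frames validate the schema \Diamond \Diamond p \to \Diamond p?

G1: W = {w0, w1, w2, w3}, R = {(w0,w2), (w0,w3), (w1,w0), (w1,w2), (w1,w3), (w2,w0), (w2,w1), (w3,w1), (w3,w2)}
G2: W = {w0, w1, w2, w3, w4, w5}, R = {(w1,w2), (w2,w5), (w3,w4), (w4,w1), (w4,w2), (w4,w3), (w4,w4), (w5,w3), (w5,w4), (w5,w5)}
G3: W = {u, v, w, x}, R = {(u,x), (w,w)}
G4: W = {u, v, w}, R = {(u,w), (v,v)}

The schema corresponds to transitivity: \forall x \forall y \forall z (Rxy \wedge Ryz \to Rxz).
G1: fails — Rw1w2 and Rw2w1 but not Rw1w1.
G2: fails — Rw1w2 and Rw2w5 but not Rw1w5.
G3: condition met.
G4: condition met.
Valid on: G3, G4.

G3, G4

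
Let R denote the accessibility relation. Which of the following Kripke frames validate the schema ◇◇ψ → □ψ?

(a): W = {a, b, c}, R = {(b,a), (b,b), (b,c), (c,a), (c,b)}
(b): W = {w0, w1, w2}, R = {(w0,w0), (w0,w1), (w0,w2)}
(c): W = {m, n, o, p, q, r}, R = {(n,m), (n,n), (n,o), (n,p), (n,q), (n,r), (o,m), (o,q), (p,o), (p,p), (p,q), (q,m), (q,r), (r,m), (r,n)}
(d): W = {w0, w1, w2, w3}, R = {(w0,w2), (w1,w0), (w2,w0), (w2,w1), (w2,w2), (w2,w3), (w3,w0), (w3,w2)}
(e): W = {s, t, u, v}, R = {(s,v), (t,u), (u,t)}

Frame correspondent (Sahlqvist): ∀x ∀y ∀z ((xR²y ∧ xRz) → ∃w (y = w ∧ z = w)) — i.e. a generalized confluence (Geach) condition.
(a): fails — bR²a, bRb but a ≠ b.
(b): fails — w0R²w0, w0Rw1 but w0 ≠ w1.
(c): fails — nR²m, nRn but m ≠ n.
(d): fails — w0R²w0, w0Rw2 but w0 ≠ w2.
(e): fails — tR²t, tRu but t ≠ u.
Valid on no frame.

none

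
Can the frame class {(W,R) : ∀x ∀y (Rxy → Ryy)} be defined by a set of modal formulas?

Yes: it is shift-reflexivity, defined by the T□ schema □(□p → p).
Suppose □(□p→p) is valid. Take Rxy and set V(p)={w : Ryw}. Then at y, □p holds; since □(□p→p) at x, □p→p at y, so p at y, i.e. Ryy.

Yes — defined by □(□p → p)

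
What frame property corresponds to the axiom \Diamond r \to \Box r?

Suppose ◇r→□r is valid. Take Rxy, Rxz and set V(r)={y}. Then ◇r at x, so □r at x, so r at z, i.e. z=y.
The converse is a direct semantic check.
Frame condition: \forall x \forall y \forall z (Rxy \wedge Rxz \to y = z).

partial functionality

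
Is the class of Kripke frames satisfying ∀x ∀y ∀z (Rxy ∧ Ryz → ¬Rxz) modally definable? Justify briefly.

Not modally definable

Modal frame validity is preserved under surjective bounded morphisms.
The 3-cycle (worlds w0,w1,w2 with w0→w1→w2→w0) is intransitive. Mapping every world to a single reflexive point • is a surjective bounded morphism; the reflexive point is not intransitive (R••∧R•• but R••).
So the class is not modally definable.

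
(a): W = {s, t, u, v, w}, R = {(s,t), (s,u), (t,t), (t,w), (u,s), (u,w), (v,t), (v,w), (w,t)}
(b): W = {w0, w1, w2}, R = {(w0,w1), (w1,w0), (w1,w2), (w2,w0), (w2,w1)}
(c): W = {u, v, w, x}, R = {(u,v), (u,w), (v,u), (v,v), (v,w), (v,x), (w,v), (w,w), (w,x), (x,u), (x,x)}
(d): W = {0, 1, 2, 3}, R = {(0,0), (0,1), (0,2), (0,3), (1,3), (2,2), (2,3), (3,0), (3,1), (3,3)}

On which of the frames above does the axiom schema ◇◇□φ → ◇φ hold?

(a), (d)

Frame correspondent (Sahlqvist): ∀x ∀y (xR²y → ∃w (yRw ∧ xRw)) — i.e. a generalized confluence (Geach) condition.
(a): satisfies the condition.
(b): fails — w1R²w0 but no w with w0Rw and w1Rw.
(c): fails — uR²x but no t with xRt and uRt.
(d): satisfies the condition.
Valid on: (a), (d).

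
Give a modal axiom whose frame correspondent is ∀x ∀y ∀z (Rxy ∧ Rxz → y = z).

This is partial functionality; the standard corresponding axiom is CD: ◇r → □r.
Suppose ◇r→□r is valid. Take Rxy, Rxz and set V(r)={y}. Then ◇r at x, so □r at x, so r at z, i.e. z=y.

◇r → □r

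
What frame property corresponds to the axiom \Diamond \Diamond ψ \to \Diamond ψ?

transitivity

Equivalently (dual form): □ψ → □□ψ.
Suppose □ψ→□□ψ is valid. Take Rxy, Ryz and set V(ψ)={w : Rxw}. Then □ψ at x, so □□ψ at x, so □ψ at y, so ψ at z, i.e. Rxz.
Conversely, on a frame with transitivity the schema holds at every world under every valuation.
Frame condition: \forall x \forall y \forall z (Rxy \wedge Ryz \to Rxz).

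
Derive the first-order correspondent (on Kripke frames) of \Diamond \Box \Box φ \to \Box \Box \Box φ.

\forall x \forall y \forall z ((xRy \wedge x R^3 z) \to \exists w (y R^2 w \wedge z = w))

This is a Sahlqvist (Geach-type) schema ◇^1□^2φ → □^3◇^0φ.
First-order correspondent: \forall x \forall y \forall z ((xRy \wedge x R^3 z) \to \exists w (y R^2 w \wedge z = w)).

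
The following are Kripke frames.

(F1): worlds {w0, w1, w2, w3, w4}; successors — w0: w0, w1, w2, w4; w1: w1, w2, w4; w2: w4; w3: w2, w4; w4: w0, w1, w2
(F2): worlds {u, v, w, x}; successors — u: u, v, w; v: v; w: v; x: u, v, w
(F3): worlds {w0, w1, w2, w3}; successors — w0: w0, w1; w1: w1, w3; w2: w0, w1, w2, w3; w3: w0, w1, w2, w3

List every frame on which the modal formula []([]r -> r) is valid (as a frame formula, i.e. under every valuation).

This is the axiom for shift-reflexivity; its first-order frame correspondent is forall x forall y (Rxy -> Ryy).
(F1): fails — Rw1w2 but not Rw2w2.
(F2): fails — Rxw but not Rww.
(F3): satisfies the condition.
Valid on: (F3).

(F3)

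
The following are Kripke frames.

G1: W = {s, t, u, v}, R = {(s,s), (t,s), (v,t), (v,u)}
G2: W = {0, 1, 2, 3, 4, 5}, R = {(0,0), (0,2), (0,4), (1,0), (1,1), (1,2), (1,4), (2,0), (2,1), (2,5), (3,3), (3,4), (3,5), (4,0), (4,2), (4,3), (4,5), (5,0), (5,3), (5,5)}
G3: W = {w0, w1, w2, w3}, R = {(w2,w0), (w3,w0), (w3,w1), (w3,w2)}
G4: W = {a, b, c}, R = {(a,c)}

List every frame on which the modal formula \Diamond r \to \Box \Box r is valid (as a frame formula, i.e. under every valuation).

G4

The schema corresponds to a generalized confluence (Geach) condition: \forall x \forall y \forall z ((xRy \wedge x R^2 z) \to \exists w (y = w \wedge z = w)).
G1: fails — vRt, vR²s but t ≠ s.
G2: fails — 0R0, 0R²1 but 0 ≠ 1.
G3: fails — w3Rw1, w3R²w0 but w1 ≠ w0.
G4: condition met.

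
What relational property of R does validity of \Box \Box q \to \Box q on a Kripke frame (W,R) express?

density: \forall x \forall y (Rxy \to \exists z (Rxz \wedge Rzy))

This schema is the C4 axiom.
It corresponds to density: \forall x \forall y (Rxy \to \exists z (Rxz \wedge Rzy)).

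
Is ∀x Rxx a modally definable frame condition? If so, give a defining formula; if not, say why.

The condition is reflexivity. A defining modal formula is □r → r.
Suppose □r→r is valid. At any x set V(r)={w : Rxw}. Then □r holds at x, so r holds at x, i.e. Rxx.

Definable; □r → r defines it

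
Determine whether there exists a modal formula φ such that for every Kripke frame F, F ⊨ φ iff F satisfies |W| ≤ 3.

If a class were modally definable it would be closed under disjoint unions (Goldblatt–Thomason).
Any modal formula valid on each of 4 disjoint one-world frames is valid on their disjoint union (validity is preserved under disjoint unions). Each one-world frame has |W|=1≤3, but the union has |W|=4.
Hence having at most 3 worlds is not modally definable.

Not modally definable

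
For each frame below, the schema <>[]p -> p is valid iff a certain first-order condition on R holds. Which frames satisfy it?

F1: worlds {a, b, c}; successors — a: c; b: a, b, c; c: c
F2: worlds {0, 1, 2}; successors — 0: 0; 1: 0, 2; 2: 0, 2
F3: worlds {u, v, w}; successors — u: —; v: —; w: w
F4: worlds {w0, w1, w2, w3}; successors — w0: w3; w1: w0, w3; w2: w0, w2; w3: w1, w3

This is the axiom for symmetry; its first-order frame correspondent is forall x forall y (Rxy -> Ryx).
F1: fails — Rbc but not Rcb.
F2: fails — R10 but not R01.
F3: ✓.
F4: fails — Rw1w0 but not Rw0w1.
Valid on: F3.

F3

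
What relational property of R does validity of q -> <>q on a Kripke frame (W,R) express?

Replacing q by ¬q and contraposing gives the equivalent schema □q → q.
Suppose □q→q is valid. At any x set V(q)={w : Rxw}. Then □q holds at x, so q holds at x, i.e. Rxx.

reflexivity: forall x Rxx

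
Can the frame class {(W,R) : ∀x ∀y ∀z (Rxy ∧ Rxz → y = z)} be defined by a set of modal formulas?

Yes, by ◇r → □r

The condition is partial functionality. A defining modal formula is ◇r → □r.
Suppose ◇r→□r is valid. Take Rxy, Rxz and set V(r)={y}. Then ◇r at x, so □r at x, so r at z, i.e. z=y.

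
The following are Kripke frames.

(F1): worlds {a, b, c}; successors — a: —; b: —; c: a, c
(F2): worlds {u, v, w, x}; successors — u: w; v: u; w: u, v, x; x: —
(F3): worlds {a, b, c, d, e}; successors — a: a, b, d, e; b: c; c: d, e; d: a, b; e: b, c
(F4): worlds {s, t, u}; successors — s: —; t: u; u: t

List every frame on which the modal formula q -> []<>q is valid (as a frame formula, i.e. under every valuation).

This is the axiom for symmetry; its first-order frame correspondent is forall x forall y (Rxy -> Ryx).
(F1): fails — Rca but not Rac.
(F2): fails — Rwx but not Rxw.
(F3): fails — Rbc but not Rcb.
(F4): ✓.

(F4)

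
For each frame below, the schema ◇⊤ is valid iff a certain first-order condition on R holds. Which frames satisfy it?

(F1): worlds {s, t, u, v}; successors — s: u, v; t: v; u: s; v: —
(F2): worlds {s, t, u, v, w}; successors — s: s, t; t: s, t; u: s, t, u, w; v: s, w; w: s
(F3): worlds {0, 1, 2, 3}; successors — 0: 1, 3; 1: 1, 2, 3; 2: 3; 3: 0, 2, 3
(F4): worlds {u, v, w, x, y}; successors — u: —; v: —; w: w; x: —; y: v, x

(F2), (F3)

Frame correspondent (Sahlqvist): ∀x ∃y Rxy — i.e. seriality.
(F1): fails — world v has no successor.
(F2): ✓.
(F3): ✓.
(F4): fails — world u has no successor.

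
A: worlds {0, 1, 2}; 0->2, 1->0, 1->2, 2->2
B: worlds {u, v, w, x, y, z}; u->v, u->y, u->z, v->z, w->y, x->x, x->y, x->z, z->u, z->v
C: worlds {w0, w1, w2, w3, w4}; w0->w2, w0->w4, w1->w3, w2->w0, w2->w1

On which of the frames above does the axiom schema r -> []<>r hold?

none

The schema corresponds to symmetry: forall x forall y (Rxy -> Ryx).
A: fails — R12 but not R21.
B: fails — Ruv but not Rvu.
C: fails — Rw0w4 but not Rw4w0.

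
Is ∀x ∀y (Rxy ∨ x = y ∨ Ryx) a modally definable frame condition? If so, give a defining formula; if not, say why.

If a class were modally definable it would be closed under disjoint unions (Goldblatt–Thomason).
Take 4 disjoint single-world reflexive frames: each is trivially connected, but their disjoint union has 4 worlds with no edge between distinct components, so it is not connected.
So no modal formula (or set of formulas) defines exactly the connected frames.

No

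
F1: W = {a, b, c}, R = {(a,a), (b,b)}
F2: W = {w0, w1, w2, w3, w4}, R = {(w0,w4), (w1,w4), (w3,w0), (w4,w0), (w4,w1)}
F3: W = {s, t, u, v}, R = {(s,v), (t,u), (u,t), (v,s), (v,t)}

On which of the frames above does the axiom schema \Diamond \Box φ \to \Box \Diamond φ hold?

This is the axiom for convergence; its first-order frame correspondent is \forall x \forall y \forall z (Rxy \wedge Rxz \to \exists w (Ryw \wedge Rzw)).
F1: condition met.
F2: condition met.
F3: fails — Rvt and Rvs but t and s have no common successor.
Valid on: F1, F2.

F1, F2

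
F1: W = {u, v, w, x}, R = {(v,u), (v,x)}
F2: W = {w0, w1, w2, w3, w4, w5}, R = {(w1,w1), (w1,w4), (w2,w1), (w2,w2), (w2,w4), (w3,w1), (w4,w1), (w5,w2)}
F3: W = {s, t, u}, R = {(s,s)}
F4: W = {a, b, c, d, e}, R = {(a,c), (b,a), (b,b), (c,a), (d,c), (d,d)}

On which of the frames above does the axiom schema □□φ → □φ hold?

F2, F3

Frame correspondent (Sahlqvist): ∀x ∀y (Rxy → ∃z (Rxz ∧ Rzy)) — i.e. density.
F1: fails — Rvu but no z with Rvz and Rzu.
F2: ✓.
F3: ✓.
F4: fails — Rac but no z with Raz and Rzc.
Valid on: F2, F3.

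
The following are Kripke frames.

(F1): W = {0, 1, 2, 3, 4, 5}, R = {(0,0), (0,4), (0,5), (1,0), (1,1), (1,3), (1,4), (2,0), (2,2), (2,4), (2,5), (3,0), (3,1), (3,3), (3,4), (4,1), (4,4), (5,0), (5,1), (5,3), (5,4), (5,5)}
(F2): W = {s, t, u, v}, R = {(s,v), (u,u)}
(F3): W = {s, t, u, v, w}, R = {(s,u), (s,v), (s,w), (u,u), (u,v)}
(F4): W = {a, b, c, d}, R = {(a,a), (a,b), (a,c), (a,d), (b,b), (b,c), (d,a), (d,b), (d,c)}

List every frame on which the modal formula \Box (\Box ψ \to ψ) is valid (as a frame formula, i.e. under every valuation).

(F1)

Frame correspondent (Sahlqvist): \forall x \forall y (Rxy \to Ryy) — i.e. shift-reflexivity.
(F1): holds.
(F2): fails — Rsv but not Rvv.
(F3): fails — Ruv but not Rvv.
(F4): fails — Rbc but not Rcc.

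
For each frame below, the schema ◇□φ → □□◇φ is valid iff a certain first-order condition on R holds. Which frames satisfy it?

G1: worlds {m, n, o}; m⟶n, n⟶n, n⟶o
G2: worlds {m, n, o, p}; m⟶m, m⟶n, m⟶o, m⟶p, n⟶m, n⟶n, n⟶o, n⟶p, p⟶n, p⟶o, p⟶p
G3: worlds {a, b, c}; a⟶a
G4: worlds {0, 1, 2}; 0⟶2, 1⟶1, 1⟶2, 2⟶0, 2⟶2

The schema corresponds to a generalized confluence (Geach) condition: ∀x ∀y ∀z ((xRy ∧ xR²z) → ∃w (yRw ∧ zRw)).
G1: fails — mRn, mR²o but no w with nRw and oRw.
G2: fails — mRm, mR²o but no w with mRw and oRw.
G3: ✓.
G4: ✓.

G3, G4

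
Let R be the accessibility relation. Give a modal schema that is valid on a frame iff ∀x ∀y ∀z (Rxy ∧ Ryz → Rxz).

A defining formula is □q → □□q (the 4 axiom).
Suppose □q→□□q is valid. Take Rxy, Ryz and set V(q)={w : Rxw}. Then □q at x, so □□q at x, so □q at y, so q at z, i.e. Rxz.

□q → □□q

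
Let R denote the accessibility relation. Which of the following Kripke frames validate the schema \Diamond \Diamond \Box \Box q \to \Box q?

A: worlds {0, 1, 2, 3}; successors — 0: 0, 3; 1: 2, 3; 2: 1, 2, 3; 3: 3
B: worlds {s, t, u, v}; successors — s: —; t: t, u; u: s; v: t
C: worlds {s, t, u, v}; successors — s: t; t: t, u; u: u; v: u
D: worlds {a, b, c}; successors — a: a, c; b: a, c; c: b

The schema corresponds to a generalized confluence (Geach) condition: \forall x \forall y \forall z ((x R^2 y \wedge xRz) \to \exists w (y R^2 w \wedge z = w)).
A: fails — 0R²3, 0R0 but no w with 3R²w and 0=w.
B: fails — tR²s, tRt but no w with sR²w and t=w.
C: fails — sR²u, sRt but no w with uR²w and t=w.
D: fails — cR²c, cRb but no w with cR²w and b=w.

none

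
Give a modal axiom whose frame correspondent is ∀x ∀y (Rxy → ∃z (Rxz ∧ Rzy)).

This is density; the standard corresponding axiom is C4: □□p → □p.
Suppose □□p→□p is valid. Take Rxy and set V(p)={w : xR²w}. Then □□p at x, so □p at x, so p at y, i.e. ∃z(Rxz∧Rzy).

□□p → □p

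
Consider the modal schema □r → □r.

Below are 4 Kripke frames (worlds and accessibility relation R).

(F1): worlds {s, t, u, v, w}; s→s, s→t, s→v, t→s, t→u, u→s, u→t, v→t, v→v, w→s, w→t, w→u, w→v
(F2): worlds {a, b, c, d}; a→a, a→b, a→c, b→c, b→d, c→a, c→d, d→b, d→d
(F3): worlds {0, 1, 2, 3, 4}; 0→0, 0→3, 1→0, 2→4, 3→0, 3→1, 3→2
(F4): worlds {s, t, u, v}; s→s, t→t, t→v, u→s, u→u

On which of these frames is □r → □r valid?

(F1), (F2), (F3), (F4)

The schema corresponds to a generalized confluence (Geach) condition: ∀x ∀z (xRz → ∃w (xRw ∧ z = w)).
(F1): condition met.
(F2): condition met.
(F3): condition met.
(F4): condition met.
Valid on: (F1), (F2), (F3), (F4).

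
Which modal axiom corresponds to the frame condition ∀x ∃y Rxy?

□r → ◇r

A defining formula is □r → ◇r (the D axiom).
Suppose □r→◇r is valid. At any x set V(r)=W. Then □r at x, so ◇r at x, so x has a successor.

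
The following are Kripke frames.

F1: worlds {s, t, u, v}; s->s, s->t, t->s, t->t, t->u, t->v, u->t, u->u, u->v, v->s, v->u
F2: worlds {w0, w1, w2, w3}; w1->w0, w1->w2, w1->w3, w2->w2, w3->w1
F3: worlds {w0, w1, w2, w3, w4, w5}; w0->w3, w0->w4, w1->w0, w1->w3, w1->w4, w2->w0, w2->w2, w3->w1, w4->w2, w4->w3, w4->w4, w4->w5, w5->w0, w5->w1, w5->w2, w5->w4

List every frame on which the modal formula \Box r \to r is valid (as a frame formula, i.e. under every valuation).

This is the axiom for reflexivity; its first-order frame correspondent is \forall x Rxx.
F1: fails — world v does not see itself.
F2: fails — world w0 does not see itself.
F3: fails — world w0 does not see itself.

none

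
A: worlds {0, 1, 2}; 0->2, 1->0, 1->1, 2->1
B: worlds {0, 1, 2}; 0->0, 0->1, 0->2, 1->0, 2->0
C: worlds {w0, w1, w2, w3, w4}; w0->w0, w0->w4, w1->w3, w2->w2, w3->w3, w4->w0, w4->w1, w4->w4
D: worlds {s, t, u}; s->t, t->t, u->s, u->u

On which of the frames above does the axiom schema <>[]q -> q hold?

Frame correspondent (Sahlqvist): forall x forall y (Rxy -> Ryx) — i.e. symmetry.
A: fails — R10 but not R01.
B: satisfies the condition.
C: fails — Rw1w3 but not Rw3w1.
D: fails — Rus but not Rsu.
Valid on: B.

B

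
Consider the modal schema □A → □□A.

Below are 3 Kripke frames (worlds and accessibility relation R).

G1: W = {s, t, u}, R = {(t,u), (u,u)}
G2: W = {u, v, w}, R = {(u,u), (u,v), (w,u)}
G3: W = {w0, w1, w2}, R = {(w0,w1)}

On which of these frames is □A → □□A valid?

G1, G3

This is the axiom for transitivity; its first-order frame correspondent is ∀x ∀y ∀z (Rxy ∧ Ryz → Rxz).
G1: satisfies the condition.
G2: fails — Rwu and Ruv but not Rwv.
G3: satisfies the condition.
Valid on: G1, G3.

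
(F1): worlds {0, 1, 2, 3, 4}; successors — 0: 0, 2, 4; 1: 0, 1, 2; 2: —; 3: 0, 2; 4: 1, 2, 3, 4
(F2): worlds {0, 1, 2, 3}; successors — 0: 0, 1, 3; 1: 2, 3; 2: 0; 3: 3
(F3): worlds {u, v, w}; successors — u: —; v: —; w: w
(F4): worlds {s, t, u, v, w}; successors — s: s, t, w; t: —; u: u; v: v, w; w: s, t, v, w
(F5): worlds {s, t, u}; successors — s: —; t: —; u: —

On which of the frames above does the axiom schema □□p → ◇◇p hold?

The schema corresponds to a generalized confluence (Geach) condition: ∀x ∃w (xR²w ∧ xR²w).
(F1): fails — at 2 but no w with 2R²w and 2R²w.
(F2): condition met.
(F3): fails — at u but no t with uR²t and uR²t.
(F4): fails — at t but no w* with tR²w* and tR²w*.
(F5): fails — at s but no w with sR²w and sR²w.
Valid on: (F2).

(F2)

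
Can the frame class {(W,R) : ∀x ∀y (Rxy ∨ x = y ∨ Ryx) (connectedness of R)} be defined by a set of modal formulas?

If a class were modally definable it would be closed under disjoint unions (Goldblatt–Thomason).
Take 4 disjoint single-world reflexive frames: each is trivially connected, but their disjoint union has 4 worlds with no edge between distinct components, so it is not connected.
So the class is not modally definable.

No — not modally definable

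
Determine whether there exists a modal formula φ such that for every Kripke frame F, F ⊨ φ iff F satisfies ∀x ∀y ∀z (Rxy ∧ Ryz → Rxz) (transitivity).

Yes — defined by □p → □□p

The condition is transitivity. A defining modal formula is □p → □□p.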